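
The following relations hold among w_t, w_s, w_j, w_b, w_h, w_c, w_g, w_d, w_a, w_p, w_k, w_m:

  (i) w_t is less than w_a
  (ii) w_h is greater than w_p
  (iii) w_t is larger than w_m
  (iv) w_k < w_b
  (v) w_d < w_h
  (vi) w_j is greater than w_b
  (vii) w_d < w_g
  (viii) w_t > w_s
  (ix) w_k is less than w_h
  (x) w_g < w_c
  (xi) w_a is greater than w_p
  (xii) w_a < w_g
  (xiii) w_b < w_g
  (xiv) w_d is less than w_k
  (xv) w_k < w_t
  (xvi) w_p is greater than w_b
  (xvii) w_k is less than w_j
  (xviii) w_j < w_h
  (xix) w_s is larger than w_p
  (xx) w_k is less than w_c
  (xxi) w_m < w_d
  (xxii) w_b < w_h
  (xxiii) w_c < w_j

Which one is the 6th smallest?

Chaining the given pairs: w_m < w_d < w_k < w_b < w_p < w_s < w_t < w_a < w_g < w_c < w_j < w_h.
The 6th smallest is w_s.

w_s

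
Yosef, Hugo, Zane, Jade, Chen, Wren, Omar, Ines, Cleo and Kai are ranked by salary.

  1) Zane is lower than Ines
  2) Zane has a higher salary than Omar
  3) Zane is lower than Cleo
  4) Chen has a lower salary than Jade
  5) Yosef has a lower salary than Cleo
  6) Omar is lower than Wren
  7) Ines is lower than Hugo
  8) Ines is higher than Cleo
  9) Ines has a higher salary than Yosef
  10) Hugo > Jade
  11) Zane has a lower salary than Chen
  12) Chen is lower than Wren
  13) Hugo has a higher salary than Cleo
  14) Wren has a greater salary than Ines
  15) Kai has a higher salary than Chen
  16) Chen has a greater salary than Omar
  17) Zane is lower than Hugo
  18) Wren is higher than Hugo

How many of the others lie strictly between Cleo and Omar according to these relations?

The relations place Omar below Cleo. An element lies strictly between them when it is forced above Omar and also forced below Cleo.
Above Omar: {Zane, Chen, Jade, Ines, Kai, Hugo, Wren}. Below Cleo: {Zane, Yosef}.
Intersection: {Zane} — 1.

1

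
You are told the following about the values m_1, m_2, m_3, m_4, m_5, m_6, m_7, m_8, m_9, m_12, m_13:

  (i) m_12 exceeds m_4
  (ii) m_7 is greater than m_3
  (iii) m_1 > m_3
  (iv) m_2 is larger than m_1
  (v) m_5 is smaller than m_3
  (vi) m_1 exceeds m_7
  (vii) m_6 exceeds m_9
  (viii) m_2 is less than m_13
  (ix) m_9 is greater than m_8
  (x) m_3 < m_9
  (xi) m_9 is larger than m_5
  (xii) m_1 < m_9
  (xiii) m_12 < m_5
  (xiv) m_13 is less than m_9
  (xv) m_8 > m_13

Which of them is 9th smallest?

The consecutive relations fix a unique order: m_4 < m_12 < m_5 < m_3 < m_7 < m_1 < m_2 < m_13 < m_8 < m_9 < m_6.
The 9th smallest is m_8.

m_8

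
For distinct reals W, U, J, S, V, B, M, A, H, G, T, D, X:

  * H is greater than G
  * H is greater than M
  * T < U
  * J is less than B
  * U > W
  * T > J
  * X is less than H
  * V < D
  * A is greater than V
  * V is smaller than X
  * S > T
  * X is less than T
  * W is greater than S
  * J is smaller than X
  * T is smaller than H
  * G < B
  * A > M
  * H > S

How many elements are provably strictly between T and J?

Chaining upward from J reaches: X, B, S, W, H, U.
Chaining downward from T reaches: V, X.
Strictly between J and T are those in both lists: X — 1 element.

1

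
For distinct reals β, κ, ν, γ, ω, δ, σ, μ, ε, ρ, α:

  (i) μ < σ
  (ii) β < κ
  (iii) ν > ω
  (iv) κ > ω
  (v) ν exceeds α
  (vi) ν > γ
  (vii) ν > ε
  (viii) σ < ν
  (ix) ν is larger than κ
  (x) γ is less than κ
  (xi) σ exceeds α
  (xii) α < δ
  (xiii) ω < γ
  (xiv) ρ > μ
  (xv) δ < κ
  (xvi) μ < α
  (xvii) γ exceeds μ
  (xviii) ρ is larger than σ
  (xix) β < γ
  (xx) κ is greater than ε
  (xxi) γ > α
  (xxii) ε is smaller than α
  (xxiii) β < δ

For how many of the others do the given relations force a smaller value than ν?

9

From ν the given relations immediately reach ε, α, σ, ω, γ, κ.
From those, μ, β, δ — 9 in total.
Nothing else is reachable below ν; 9 in all.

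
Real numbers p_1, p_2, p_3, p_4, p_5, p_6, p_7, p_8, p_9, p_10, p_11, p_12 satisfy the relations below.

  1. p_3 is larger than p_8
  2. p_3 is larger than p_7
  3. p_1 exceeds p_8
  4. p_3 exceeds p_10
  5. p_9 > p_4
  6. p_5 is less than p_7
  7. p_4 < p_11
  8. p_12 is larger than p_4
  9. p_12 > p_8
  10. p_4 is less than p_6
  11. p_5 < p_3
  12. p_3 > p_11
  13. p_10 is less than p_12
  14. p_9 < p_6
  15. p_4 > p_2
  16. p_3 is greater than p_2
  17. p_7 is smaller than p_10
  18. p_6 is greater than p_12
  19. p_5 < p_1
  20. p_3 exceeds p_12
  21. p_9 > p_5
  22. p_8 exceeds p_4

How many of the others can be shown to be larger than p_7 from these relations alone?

4

The elements the relations force above p_7 are p_10, p_12, p_3, p_6 — no chain reaches any other.
That is 4.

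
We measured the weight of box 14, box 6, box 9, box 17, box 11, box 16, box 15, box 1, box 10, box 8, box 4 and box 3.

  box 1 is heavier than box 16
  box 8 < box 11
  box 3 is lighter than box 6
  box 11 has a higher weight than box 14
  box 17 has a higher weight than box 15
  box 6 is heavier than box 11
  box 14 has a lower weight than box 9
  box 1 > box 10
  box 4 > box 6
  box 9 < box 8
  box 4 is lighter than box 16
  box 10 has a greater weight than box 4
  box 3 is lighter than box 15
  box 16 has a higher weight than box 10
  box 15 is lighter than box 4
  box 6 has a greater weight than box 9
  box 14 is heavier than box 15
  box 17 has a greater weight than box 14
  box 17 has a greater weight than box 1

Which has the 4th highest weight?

The consecutive relations fix a unique order: box 3 < box 15 < box 14 < box 9 < box 8 < box 11 < box 6 < box 4 < box 10 < box 16 < box 1 < box 17.
The 4th largest is box 10.

box 10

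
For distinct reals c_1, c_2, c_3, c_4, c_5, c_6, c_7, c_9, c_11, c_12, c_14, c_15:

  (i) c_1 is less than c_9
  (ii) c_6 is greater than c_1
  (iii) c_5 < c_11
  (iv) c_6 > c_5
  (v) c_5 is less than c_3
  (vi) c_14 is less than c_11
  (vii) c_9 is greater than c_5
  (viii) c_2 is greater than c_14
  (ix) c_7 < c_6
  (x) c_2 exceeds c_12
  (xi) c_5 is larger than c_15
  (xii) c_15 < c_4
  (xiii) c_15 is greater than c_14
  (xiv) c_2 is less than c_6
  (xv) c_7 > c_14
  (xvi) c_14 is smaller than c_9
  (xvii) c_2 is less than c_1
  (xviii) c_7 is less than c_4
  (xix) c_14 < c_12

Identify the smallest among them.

c_14

Chaining upward from c_14: directly above it, c_12, c_15, c_7, c_11, c_2, c_9; then c_5, c_1, c_4, c_6; then c_3.
That covers every other element, and nothing is given below c_14, so c_14 is the smallest.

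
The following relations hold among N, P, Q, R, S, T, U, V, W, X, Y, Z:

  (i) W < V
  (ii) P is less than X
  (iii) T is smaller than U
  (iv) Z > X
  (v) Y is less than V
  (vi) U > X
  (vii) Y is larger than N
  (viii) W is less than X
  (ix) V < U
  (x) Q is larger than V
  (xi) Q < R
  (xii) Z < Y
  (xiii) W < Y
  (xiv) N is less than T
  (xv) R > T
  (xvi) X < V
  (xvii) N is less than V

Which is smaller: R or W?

W

Chaining the given relations: W < X < Z < Y < V < Q < R.
So W < R; W is the smaller of the two.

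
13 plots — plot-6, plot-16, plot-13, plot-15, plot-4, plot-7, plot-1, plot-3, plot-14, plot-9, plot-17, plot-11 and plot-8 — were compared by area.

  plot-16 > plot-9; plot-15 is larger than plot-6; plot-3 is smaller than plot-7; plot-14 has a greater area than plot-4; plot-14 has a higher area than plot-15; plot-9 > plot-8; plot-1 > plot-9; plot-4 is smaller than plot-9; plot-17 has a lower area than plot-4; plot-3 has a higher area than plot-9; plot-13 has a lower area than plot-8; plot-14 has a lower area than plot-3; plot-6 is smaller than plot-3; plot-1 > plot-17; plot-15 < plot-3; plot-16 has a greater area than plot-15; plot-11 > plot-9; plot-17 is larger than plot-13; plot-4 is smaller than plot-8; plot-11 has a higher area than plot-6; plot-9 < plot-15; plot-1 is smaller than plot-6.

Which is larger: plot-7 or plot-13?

plot-7

Following the relations from plot-13: plot-13 < plot-17 < plot-4 < plot-8 < plot-9 < plot-1 < plot-6 < plot-15 < plot-14 < plot-3 < plot-7.
So plot-13 < plot-7; plot-7 is the larger of the two.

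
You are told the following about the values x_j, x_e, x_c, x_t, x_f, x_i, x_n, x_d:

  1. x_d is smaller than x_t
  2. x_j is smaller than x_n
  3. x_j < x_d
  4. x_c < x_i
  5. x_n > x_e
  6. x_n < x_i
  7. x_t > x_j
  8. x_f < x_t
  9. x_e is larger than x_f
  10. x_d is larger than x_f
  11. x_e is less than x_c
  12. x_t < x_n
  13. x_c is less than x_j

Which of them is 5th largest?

Piecing the relations together gives one ordering: x_f < x_e < x_c < x_j < x_d < x_t < x_n < x_i.
The 5th largest is x_j.

x_j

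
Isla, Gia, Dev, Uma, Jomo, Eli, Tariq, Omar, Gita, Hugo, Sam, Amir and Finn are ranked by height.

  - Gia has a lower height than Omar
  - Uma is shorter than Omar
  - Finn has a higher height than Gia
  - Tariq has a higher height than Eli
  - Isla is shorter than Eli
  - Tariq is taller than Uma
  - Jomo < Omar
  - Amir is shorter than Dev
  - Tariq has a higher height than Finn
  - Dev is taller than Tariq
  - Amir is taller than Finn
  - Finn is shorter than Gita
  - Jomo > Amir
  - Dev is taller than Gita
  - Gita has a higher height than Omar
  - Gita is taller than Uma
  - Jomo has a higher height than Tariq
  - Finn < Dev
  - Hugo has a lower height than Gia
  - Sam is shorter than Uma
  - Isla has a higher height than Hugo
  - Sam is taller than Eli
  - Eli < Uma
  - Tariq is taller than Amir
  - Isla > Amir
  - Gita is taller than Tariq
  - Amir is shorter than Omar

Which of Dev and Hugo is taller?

Dev

The relevant relations are Hugo < Gia; Gia < Finn; Finn < Amir; Amir < Isla; Isla < Eli; Eli < Sam; Sam < Uma; Uma < Tariq; Tariq < Jomo; Jomo < Omar; Omar < Gita; Gita < Dev.
Chaining these gives Hugo < Gia < Finn < Amir < Isla < Eli < Sam < Uma < Tariq < Jomo < Omar < Gita < Dev.
So Hugo < Dev; Dev is the taller of the two.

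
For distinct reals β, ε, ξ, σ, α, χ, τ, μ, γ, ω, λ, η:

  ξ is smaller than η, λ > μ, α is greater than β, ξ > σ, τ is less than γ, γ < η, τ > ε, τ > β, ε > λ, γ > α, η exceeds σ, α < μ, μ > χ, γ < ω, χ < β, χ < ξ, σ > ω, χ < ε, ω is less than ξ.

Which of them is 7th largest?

ε

Chaining the given pairs: χ < β < α < μ < λ < ε < τ < γ < ω < σ < ξ < η.
Counting 7 from the largest end gives ε.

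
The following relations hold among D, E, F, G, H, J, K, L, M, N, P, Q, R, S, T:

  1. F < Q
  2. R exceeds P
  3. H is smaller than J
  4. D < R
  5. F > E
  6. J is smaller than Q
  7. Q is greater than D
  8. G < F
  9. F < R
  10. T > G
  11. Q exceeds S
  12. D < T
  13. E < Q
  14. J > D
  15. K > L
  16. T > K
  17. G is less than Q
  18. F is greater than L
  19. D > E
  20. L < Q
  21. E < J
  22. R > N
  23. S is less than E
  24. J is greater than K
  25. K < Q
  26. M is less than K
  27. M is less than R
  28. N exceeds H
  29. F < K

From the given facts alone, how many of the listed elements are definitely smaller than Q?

10

Directly below Q: S, G, E, D, L, F, K, J.
One step further: M, H (10 so far).
Nothing else is reachable below Q; 10 in all.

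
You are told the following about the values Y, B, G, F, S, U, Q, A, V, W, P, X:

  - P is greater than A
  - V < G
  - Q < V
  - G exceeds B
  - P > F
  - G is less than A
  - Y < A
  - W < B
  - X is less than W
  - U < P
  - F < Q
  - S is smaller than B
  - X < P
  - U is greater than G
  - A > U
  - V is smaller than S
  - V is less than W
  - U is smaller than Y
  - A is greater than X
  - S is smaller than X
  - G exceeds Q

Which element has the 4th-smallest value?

Chaining the given pairs: F < Q < V < S < X < W < B < G < U < Y < A < P.
The 4th smallest is S.

S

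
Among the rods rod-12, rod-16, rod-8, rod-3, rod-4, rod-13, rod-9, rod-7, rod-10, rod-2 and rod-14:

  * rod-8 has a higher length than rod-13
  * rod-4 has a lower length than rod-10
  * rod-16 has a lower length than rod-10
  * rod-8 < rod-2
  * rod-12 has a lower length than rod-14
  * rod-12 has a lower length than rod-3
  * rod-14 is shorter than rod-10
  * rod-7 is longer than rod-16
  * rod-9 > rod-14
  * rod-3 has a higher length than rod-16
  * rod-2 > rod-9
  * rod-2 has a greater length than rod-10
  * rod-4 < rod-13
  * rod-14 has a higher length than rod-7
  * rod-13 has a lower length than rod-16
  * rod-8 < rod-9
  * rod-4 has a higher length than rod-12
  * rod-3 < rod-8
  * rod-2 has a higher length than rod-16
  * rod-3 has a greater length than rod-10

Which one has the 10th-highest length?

rod-4

Piecing the relations together gives one ordering: rod-12 < rod-4 < rod-13 < rod-16 < rod-7 < rod-14 < rod-10 < rod-3 < rod-8 < rod-9 < rod-2.
The 10th largest is rod-4.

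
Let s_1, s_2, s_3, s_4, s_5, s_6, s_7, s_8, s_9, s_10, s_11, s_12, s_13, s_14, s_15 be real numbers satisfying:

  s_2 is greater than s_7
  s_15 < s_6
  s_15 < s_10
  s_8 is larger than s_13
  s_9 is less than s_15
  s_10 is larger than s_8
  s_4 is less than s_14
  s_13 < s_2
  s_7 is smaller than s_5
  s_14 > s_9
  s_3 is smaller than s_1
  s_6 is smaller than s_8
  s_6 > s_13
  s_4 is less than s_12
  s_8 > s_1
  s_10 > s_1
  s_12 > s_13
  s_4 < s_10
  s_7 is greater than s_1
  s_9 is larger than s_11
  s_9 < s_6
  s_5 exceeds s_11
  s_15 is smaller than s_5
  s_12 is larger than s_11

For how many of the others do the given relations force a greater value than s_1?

5

From s_1 the given relations immediately reach s_8, s_7, s_10.
From those, s_2, s_5 — 5 in total.
Nothing else is reachable above s_1; 5 in all.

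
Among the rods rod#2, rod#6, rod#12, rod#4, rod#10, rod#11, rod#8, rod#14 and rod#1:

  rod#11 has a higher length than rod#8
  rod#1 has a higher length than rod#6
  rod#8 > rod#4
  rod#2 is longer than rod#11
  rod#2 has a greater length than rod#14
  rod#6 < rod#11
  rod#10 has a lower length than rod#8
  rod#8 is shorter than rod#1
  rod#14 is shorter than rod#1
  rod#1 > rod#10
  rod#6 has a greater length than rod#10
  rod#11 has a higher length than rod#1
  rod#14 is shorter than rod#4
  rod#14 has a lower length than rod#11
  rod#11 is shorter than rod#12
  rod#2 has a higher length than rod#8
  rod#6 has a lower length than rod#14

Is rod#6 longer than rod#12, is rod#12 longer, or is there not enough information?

Link the given pairs in sequence: rod#6 < rod#14; rod#14 < rod#4; rod#4 < rod#8; rod#8 < rod#1; rod#1 < rod#11; rod#11 < rod#12.
Together: rod#6 < rod#14 < rod#4 < rod#8 < rod#1 < rod#11 < rod#12.
So rod#12 is longer.

rod#12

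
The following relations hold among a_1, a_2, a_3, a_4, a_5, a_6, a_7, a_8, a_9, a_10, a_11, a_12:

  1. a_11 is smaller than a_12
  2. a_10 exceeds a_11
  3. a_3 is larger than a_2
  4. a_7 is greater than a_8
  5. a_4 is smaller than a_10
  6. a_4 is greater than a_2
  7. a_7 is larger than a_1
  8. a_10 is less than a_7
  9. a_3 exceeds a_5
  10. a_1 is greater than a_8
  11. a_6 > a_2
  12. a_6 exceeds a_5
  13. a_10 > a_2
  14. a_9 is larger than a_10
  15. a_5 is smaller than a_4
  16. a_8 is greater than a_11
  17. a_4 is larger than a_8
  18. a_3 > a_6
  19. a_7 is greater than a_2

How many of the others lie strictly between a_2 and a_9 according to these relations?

Chaining upward from a_2 reaches: a_6, a_4, a_10, a_7, a_3.
Chaining downward from a_9 reaches: a_11, a_8, a_5, a_4, a_10.
Strictly between a_2 and a_9 are those in both lists: a_4, a_10 — 2 elements.

2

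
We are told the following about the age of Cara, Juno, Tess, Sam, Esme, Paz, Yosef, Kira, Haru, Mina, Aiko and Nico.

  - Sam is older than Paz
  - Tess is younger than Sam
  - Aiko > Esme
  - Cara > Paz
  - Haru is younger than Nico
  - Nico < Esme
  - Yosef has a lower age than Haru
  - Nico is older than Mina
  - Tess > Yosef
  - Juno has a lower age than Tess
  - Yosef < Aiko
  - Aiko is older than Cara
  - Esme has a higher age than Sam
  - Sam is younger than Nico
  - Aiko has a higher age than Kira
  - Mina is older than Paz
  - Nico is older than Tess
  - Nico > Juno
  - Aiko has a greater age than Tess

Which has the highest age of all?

Chaining downward from Aiko: directly below it, Yosef, Tess, Kira, Cara, Esme; then Juno, Paz, Sam, Nico; then Haru, Mina.
That covers every other element, and nothing is given above Aiko, so Aiko is the highest age.

Aiko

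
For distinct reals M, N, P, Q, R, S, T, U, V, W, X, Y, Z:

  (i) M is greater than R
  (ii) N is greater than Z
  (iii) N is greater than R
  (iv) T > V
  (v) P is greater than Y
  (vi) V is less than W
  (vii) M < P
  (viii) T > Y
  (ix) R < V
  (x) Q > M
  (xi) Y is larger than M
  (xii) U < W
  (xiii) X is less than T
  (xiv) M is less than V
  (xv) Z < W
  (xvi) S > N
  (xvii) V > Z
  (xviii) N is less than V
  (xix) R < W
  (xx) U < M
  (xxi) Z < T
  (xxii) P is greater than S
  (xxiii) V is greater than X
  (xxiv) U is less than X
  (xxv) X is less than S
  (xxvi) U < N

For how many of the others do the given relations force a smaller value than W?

7

Directly below W: R, U, Z, V.
One step further: M, X, N (7 so far).
Nothing else is reachable below W; 7 in all.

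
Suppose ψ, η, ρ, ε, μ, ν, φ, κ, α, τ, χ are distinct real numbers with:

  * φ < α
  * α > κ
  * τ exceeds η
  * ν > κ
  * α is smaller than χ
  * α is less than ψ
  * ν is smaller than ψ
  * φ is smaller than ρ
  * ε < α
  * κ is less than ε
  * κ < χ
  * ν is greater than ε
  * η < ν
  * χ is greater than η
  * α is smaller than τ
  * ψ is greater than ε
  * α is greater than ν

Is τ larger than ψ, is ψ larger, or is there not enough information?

undetermined

Following every chain through ψ: below ψ we get κ, η, ε, ν, φ, α.
τ is not reached, and no chain runs the other way from τ to ψ.
So the given relations leave the order of ψ and τ undetermined.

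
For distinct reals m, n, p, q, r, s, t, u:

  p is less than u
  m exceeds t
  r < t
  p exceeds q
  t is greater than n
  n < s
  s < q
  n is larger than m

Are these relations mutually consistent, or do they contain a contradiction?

inconsistent

Chaining the given relations yields t < m < n, so t < n. But one relation states n < t. These cannot both hold.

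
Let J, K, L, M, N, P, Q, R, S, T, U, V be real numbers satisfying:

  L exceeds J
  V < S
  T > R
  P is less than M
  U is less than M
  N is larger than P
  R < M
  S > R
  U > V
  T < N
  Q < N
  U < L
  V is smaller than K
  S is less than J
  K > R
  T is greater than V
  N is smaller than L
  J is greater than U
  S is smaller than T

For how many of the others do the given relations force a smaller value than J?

The elements the relations force below J are V, R, S, U — no chain reaches any other.
That is 4.

4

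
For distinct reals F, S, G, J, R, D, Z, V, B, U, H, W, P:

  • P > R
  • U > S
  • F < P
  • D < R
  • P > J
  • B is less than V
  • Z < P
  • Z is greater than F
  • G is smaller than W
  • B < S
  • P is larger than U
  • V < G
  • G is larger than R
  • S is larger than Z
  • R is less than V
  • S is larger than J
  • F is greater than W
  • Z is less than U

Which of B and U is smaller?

B

The relevant relations are B < V; V < G; G < W; W < F; F < Z; Z < S; S < U.
Together: B < V < G < W < F < Z < S < U.
So B < U; B is the smaller of the two.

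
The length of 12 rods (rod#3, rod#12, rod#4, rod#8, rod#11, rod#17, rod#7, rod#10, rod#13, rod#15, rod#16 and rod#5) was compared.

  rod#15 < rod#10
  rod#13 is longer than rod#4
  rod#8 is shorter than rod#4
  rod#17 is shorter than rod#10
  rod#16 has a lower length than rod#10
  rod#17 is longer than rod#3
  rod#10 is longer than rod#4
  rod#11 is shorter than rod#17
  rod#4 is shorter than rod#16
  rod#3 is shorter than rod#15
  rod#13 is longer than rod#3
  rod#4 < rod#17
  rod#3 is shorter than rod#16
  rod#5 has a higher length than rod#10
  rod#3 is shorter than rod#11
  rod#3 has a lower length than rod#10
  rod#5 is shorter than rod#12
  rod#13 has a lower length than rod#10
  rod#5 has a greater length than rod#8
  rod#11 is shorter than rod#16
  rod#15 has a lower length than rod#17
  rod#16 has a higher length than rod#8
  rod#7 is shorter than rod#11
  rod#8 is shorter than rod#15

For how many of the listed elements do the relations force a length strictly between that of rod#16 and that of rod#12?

The relations place rod#16 below rod#12. An element lies strictly between them when it is forced above rod#16 and also forced below rod#12.
Above rod#16: {rod#10, rod#5}. Below rod#12: {rod#8, rod#3, rod#4, rod#7, rod#11, rod#13, rod#15, rod#17, rod#10, rod#5}.
Intersection: {rod#10, rod#5} — 2.

2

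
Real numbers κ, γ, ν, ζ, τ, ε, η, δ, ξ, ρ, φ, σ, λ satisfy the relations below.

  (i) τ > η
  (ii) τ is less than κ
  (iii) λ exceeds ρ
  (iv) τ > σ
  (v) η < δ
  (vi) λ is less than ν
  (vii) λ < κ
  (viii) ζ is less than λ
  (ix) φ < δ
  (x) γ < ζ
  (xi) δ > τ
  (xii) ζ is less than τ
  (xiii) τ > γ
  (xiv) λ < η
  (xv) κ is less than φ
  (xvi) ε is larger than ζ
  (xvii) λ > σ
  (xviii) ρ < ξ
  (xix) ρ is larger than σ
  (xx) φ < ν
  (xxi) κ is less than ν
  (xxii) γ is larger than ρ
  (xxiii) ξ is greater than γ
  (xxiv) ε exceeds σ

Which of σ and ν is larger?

ν

σ < ρ and ρ < γ give σ < γ.
Then γ < ζ extends the chain to ζ.
With ζ < λ: σ < ρ < γ < ζ < λ.
Then λ < η extends the chain to η.
With η < τ: σ < ρ < γ < ζ < λ < η < τ.
Then τ < κ extends the chain to κ.
Then κ < φ extends the chain to φ.
Then φ < ν extends the chain to ν.
So σ < ν; ν is the larger of the two.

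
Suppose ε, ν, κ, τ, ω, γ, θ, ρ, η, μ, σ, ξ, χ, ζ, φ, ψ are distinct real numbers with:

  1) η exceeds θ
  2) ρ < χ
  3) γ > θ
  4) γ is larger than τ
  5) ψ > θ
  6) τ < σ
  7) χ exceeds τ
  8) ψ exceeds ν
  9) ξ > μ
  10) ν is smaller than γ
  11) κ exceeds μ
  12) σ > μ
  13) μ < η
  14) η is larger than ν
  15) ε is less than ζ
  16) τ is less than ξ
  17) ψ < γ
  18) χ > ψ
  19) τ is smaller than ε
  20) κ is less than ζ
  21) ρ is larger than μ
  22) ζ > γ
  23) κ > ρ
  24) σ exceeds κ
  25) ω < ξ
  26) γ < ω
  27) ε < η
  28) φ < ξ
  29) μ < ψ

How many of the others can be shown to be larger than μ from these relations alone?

From μ the given relations immediately reach ρ, ψ, κ, σ, ξ, η.
From those, γ, ζ, χ — 9 in total.
From those, ω — 10 in total.
Nothing else is reachable above μ; 10 in all.

10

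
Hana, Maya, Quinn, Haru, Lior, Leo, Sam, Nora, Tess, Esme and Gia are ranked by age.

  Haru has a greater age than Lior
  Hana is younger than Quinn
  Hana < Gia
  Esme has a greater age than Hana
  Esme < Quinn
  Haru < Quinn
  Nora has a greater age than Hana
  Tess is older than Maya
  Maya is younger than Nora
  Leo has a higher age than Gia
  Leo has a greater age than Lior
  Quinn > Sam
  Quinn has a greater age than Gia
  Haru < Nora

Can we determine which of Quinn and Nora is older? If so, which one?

undetermined

Following every chain through Nora: below Nora we get Hana, Lior, Haru, Maya.
Quinn is not reached, and no chain runs the other way from Quinn to Nora.
So the given relations leave the order of Nora and Quinn undetermined.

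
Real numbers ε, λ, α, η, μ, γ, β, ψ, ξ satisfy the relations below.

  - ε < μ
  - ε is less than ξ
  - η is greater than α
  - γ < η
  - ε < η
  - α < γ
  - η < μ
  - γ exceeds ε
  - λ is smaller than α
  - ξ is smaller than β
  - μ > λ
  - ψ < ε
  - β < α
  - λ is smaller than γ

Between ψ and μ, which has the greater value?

μ

ψ < ε and ε < ξ give ψ < ξ.
Then ξ < β extends the chain to β.
Then β < α extends the chain to α.
With α < γ: ψ < ε < ξ < β < α < γ.
With γ < η: ψ < ε < ξ < β < α < γ < η.
Then η < μ extends the chain to μ.
So ψ < μ; μ is the larger of the two.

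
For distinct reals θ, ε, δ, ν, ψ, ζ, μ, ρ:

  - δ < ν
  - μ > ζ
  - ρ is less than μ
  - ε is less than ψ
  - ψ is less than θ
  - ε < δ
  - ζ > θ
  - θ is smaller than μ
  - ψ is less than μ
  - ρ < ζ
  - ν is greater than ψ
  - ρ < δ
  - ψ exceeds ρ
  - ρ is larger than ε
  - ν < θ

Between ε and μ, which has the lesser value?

Link the given pairs in sequence: ε < ρ; ρ < δ; δ < ν; ν < θ; θ < ζ; ζ < μ.
Together: ε < ρ < δ < ν < θ < ζ < μ.
So ε < μ; ε is the smaller of the two.

ε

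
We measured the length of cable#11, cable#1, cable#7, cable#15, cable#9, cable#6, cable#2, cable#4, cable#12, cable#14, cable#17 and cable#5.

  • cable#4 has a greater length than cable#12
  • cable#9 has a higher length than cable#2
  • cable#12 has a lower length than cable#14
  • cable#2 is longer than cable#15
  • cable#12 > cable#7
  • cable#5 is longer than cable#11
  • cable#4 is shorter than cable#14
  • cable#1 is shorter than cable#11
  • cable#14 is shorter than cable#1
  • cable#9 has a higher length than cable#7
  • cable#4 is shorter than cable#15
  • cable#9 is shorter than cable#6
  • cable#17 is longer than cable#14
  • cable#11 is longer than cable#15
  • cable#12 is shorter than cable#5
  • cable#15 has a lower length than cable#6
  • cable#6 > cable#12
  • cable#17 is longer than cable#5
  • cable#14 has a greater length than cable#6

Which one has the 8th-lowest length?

Chaining the given pairs: cable#7 < cable#12 < cable#4 < cable#15 < cable#2 < cable#9 < cable#6 < cable#14 < cable#1 < cable#11 < cable#5 < cable#17.
Counting 8 from the smallest end gives cable#14.

cable#14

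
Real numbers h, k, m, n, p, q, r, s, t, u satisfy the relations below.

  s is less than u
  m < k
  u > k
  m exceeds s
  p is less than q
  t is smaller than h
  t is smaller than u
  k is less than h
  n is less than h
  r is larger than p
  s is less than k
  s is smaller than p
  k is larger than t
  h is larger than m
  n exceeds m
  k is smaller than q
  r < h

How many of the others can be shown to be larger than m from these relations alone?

5

From m the given relations immediately reach n, k, h.
From those, q, u — 5 in total.
No other element is forced above m by the given relations, so the count is 5.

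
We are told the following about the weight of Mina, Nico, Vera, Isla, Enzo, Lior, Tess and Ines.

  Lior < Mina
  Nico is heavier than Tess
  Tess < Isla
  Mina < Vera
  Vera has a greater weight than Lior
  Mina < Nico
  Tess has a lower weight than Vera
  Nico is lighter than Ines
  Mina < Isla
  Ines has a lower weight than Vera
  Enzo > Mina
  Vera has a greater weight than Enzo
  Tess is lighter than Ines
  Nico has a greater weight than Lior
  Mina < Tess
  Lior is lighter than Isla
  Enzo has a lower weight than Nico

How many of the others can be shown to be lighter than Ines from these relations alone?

5

The elements the relations force below Ines are Lior, Mina, Tess, Enzo, Nico — no chain reaches any other.
That is 5.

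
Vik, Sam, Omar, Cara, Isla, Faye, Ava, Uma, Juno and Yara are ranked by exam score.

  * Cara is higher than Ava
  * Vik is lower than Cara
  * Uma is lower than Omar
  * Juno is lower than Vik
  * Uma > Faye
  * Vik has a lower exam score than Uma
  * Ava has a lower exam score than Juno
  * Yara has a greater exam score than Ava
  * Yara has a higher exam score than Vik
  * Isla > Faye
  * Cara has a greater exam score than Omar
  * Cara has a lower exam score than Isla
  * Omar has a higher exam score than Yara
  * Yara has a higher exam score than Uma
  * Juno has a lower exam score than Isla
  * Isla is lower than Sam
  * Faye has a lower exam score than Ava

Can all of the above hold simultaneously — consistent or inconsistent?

consistent

Every relation is compatible with Faye < Ava < Juno < Vik < Uma < Yara < Omar < Cara < Isla < Sam; the set is consistent.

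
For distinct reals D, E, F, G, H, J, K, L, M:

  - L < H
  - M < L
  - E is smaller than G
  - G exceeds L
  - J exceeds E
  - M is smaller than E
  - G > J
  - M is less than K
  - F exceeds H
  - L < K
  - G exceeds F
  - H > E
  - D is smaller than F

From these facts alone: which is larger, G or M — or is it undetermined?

Chaining the given relations: M < L < H < F < G.
So G is larger.

G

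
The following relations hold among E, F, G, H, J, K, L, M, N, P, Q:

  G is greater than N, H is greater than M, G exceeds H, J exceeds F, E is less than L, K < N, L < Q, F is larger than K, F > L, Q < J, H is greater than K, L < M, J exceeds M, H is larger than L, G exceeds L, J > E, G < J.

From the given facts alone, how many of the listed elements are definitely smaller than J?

From J the given relations immediately reach E, F, Q, M, G.
From those, K, L, N, H — 9 in total.
No other element is forced below J by the given relations, so the count is 9.

9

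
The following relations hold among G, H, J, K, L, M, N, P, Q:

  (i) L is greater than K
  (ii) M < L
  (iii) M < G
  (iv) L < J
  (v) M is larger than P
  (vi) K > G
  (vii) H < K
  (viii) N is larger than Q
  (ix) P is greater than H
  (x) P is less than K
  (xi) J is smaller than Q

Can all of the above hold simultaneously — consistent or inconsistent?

consistent

Every relation is compatible with H < P < M < G < K < L < J < Q < N; the set is consistent.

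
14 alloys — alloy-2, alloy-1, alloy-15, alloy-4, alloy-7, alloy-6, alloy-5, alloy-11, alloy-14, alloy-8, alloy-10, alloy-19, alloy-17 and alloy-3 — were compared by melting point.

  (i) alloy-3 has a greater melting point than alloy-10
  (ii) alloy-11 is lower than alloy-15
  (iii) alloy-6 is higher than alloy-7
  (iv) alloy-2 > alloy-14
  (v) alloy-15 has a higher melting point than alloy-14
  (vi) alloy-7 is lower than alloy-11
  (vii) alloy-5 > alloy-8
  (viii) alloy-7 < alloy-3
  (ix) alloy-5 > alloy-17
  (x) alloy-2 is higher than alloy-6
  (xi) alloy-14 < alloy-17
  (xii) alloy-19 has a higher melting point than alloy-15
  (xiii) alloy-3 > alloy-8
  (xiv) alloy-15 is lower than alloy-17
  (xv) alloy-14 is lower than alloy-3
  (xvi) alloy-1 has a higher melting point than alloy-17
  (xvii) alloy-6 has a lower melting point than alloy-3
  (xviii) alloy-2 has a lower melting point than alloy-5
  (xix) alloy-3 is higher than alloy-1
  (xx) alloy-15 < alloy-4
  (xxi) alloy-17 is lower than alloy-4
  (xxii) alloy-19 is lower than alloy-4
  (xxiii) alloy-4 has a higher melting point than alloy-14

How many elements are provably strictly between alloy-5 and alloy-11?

The relations place alloy-11 below alloy-5. An element lies strictly between them when it is forced above alloy-11 and also forced below alloy-5.
Above alloy-11: {alloy-15, alloy-19, alloy-17, alloy-1, alloy-4, alloy-3}. Below alloy-5: {alloy-7, alloy-8, alloy-14, alloy-15, alloy-6, alloy-2, alloy-17}.
Intersection: {alloy-15, alloy-17} — 2.

2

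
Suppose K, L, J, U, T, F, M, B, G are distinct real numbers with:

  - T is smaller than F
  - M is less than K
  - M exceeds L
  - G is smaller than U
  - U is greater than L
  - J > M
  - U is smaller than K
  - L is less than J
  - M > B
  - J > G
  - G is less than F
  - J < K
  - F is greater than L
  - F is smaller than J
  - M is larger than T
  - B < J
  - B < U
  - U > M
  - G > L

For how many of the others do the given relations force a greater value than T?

5

The elements the relations force above T are F, M, J, U, K — no chain reaches any other.
That is 5.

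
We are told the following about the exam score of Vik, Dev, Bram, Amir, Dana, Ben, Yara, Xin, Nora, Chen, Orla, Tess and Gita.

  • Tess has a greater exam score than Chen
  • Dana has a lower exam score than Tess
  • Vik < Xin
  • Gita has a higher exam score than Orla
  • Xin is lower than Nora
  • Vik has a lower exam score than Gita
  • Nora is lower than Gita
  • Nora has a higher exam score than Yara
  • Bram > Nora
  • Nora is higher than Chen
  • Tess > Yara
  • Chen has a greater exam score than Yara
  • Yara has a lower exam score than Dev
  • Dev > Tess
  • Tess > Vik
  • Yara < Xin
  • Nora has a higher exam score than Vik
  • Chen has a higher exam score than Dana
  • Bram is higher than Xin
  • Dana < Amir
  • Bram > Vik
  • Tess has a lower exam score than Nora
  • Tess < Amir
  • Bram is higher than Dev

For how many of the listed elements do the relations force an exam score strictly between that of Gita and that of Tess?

1

Chaining upward from Tess reaches: Amir, Nora, Dev, Bram.
Chaining downward from Gita reaches: Vik, Yara, Dana, Orla, Chen, Xin, Nora.
Strictly between Tess and Gita are those in both lists: Nora — 1 element.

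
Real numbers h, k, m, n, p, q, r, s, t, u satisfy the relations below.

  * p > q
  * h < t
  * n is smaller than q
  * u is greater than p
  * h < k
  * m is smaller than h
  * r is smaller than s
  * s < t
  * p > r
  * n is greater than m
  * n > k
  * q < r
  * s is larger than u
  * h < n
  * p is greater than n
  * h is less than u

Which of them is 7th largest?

n

Chaining the given pairs: m < h < k < n < q < r < p < u < s < t.
Counting 7 from the largest end gives n.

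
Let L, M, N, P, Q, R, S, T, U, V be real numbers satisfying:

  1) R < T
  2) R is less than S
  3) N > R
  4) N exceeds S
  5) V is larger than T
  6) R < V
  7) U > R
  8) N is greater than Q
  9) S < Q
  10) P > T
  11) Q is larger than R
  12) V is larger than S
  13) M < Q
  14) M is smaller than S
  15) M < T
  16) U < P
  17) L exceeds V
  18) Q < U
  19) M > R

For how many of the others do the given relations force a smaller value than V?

4

The elements the relations force below V are R, M, T, S — no chain reaches any other.
That is 4.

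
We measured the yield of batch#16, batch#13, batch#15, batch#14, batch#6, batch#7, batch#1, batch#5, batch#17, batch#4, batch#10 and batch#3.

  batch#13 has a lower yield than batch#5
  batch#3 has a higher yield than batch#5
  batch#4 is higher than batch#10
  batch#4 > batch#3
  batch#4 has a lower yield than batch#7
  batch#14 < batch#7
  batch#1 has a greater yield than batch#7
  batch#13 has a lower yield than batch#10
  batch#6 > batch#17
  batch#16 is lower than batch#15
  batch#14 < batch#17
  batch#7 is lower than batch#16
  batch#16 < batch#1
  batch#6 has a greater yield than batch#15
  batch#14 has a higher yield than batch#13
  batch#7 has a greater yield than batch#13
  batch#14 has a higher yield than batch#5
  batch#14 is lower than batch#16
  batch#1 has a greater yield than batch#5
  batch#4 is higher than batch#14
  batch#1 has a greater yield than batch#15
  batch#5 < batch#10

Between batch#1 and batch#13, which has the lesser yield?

batch#13

Link the given pairs in sequence: batch#13 < batch#5; batch#5 < batch#14; batch#14 < batch#4; batch#4 < batch#7; batch#7 < batch#16; batch#16 < batch#15; batch#15 < batch#1.
Together: batch#13 < batch#5 < batch#14 < batch#4 < batch#7 < batch#16 < batch#15 < batch#1.
So batch#13 < batch#1; batch#13 is the lower of the two.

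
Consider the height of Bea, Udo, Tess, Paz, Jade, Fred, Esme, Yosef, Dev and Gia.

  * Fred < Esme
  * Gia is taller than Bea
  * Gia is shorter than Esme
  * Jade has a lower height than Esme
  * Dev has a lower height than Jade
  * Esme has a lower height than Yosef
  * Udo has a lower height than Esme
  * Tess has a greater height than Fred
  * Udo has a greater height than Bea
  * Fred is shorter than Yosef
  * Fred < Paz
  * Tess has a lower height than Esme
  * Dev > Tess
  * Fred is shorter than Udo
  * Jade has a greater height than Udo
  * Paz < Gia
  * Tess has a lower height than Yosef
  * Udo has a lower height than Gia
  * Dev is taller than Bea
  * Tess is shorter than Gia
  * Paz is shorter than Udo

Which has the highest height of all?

Yosef

Chaining downward from Yosef: directly below it, Fred, Tess, Esme; then Udo, Gia, Jade; then Bea, Paz, Dev.
That covers every other element, and nothing is given above Yosef, so Yosef is the highest height.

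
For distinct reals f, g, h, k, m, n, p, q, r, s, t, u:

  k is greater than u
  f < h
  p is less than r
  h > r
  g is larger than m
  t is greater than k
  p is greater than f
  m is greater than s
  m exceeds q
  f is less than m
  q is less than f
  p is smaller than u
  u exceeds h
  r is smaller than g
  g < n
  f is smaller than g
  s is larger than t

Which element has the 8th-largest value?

h

Piecing the relations together gives one ordering: q < f < p < r < h < u < k < t < s < m < g < n.
Counting 8 from the largest end gives h.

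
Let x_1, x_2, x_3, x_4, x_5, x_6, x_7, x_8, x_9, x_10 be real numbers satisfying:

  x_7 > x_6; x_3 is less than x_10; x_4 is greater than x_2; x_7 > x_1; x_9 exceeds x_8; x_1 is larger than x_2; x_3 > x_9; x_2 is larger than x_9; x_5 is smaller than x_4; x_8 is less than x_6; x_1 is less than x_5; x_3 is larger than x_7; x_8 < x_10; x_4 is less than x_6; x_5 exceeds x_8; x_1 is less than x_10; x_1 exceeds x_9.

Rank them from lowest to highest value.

Nothing is placed below x_8, so it is least; from there x_8 < x_9; x_9 < x_2; x_2 < x_1; x_1 < x_5; x_5 < x_4; x_4 < x_6; x_6 < x_7; x_7 < x_3; x_3 < x_10, each given directly.

x_8 < x_9 < x_2 < x_1 < x_5 < x_4 < x_6 < x_7 < x_3 < x_10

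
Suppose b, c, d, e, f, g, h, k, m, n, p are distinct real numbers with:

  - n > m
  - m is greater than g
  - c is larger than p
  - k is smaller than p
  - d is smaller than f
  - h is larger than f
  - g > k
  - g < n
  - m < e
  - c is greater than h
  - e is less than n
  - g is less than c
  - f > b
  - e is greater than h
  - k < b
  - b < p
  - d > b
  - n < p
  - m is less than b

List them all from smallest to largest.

Nothing is placed below k, so it is least; from there k < g; g < m; m < b; b < d; d < f; f < h; h < e; e < n; n < p; p < c, each given directly.

k < g < m < b < d < f < h < e < n < p < c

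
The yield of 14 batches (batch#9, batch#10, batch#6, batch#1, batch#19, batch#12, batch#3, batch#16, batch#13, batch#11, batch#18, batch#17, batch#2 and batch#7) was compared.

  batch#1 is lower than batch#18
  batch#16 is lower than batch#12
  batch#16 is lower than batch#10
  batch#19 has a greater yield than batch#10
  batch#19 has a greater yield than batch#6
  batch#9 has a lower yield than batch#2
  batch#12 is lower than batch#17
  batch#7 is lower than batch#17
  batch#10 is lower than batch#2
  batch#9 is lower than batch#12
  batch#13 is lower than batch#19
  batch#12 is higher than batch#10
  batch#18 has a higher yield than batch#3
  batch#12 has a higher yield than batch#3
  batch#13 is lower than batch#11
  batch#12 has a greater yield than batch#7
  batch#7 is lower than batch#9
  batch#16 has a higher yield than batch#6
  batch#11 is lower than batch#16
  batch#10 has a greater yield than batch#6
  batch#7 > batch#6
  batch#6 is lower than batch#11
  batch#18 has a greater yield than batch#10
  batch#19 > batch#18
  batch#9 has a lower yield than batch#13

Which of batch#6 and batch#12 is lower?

The relevant relations are batch#6 < batch#7; batch#7 < batch#9; batch#9 < batch#13; batch#13 < batch#11; batch#11 < batch#16; batch#16 < batch#10; batch#10 < batch#12.
Chaining these gives batch#6 < batch#7 < batch#9 < batch#13 < batch#11 < batch#16 < batch#10 < batch#12.
So batch#6 < batch#12; batch#6 is the lower of the two.

batch#6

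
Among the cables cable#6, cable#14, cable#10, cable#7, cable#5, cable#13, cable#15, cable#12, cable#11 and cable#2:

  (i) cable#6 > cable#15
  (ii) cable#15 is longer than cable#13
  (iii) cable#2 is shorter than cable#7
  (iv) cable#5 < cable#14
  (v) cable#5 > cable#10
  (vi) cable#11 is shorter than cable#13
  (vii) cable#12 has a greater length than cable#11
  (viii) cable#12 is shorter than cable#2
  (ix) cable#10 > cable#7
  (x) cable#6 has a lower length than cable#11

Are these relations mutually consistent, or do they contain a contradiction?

inconsistent

Chaining the given relations yields cable#13 < cable#15 < cable#6 < cable#11, so cable#13 < cable#11. But one relation states cable#11 < cable#13. These cannot both hold.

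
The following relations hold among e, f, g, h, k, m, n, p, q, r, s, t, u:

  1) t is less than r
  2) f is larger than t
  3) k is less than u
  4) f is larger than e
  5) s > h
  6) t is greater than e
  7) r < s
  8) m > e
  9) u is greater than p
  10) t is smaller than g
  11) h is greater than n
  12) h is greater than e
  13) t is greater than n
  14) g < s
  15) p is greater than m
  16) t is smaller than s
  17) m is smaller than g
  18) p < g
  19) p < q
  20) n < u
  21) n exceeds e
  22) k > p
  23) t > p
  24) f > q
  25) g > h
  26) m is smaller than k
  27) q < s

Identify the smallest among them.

e

Chaining upward from e: directly above it, n, h, m, t, f; then p, k, g, u, r, s; then q.
That covers every other element, and nothing is given below e, so e is the smallest.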